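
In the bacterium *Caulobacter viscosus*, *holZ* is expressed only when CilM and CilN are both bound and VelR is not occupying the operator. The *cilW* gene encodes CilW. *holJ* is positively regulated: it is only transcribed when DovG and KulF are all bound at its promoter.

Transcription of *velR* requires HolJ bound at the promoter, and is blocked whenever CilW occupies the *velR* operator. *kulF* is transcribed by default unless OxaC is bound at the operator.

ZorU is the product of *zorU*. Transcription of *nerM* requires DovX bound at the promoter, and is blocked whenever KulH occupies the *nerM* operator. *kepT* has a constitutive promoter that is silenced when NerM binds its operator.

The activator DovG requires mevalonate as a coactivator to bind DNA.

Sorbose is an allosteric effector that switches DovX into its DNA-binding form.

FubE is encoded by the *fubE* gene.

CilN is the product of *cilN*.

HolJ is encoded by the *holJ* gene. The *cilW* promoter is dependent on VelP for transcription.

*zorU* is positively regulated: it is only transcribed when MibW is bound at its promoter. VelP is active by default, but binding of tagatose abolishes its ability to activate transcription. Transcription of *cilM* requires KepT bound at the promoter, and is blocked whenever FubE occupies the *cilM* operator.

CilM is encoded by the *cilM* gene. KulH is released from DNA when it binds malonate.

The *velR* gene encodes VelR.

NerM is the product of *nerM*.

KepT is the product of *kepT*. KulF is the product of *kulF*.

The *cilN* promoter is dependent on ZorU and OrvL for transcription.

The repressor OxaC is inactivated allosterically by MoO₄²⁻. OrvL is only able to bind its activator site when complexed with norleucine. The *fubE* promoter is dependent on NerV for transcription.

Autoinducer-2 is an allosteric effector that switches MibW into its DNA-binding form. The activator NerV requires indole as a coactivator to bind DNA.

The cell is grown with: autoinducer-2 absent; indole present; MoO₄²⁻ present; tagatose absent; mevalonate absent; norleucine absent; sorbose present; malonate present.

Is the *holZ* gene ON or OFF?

OFF

Sorbose is present, so DovX is active.
Malonate is present, so KulH is inactive.
No repressor is bound and DovX is active, so *nerM* is transcribed.
So NerM is produced and active.
With repressor NerM bound, *kepT* is not transcribed.
So KepT is not produced.
Indole is present, so NerV is active.
No repressor is bound and NerV is active, so *fubE* is transcribed.
So FubE is produced and active.
With repressor FubE bound, *cilM* is not transcribed.
So CilM is not produced.
Autoinducer-2 is absent, so MibW is inactive.
Required activator MibW is absent, so *zorU* is not transcribed.
So ZorU is not produced.
Norleucine is absent, so OrvL is inactive.
Required activator ZorU is absent, so *cilN* is not transcribed.
So CilN is not produced.
Mevalonate is absent, so DovG is inactive.
MoO₄²⁻ is present, so OxaC is inactive.
With no repressor bound, *kulF* is transcribed.
So KulF is produced and active.
Required activator DovG is absent, so *holJ* is not transcribed.
So HolJ is not produced.
Tagatose is absent, so VelP is active.
No repressor is bound and VelP is active, so *cilW* is transcribed.
So CilW is produced and active.
With repressor CilW bound, *velR* is not transcribed.
So VelR is not produced.
Required activator CilM is absent, so *holZ* is not transcribed.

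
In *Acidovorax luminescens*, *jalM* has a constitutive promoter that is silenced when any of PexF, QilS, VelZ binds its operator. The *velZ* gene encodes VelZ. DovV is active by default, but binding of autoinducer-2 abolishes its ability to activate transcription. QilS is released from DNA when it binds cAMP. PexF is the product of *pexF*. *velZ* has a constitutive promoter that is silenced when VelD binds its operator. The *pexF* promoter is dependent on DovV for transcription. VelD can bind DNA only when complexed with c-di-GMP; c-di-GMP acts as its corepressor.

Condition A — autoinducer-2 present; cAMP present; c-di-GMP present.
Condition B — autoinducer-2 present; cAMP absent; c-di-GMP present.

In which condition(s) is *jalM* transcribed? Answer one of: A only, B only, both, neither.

Condition A:
Autoinducer-2 is present, so DovV is inactive.
Required activator DovV is absent, so *pexF* is not transcribed.
So PexF is not produced.
cAMP is present, so QilS is inactive.
c-di-GMP is present, so VelD is active.
With repressor VelD bound, *velZ* is not transcribed.
So VelZ is not produced.
With no repressor bound, *jalM* is transcribed.
→ *jalM* is ON in A.
Condition B:
Autoinducer-2 is present, so DovV is inactive.
Required activator DovV is absent, so *pexF* is not transcribed.
So PexF is not produced.
cAMP is absent, so QilS is active.
c-di-GMP is present, so VelD is active.
With repressor VelD bound, *velZ* is not transcribed.
So VelZ is not produced.
With repressor QilS bound, *jalM* is not transcribed.
→ *jalM* is OFF in B.

A only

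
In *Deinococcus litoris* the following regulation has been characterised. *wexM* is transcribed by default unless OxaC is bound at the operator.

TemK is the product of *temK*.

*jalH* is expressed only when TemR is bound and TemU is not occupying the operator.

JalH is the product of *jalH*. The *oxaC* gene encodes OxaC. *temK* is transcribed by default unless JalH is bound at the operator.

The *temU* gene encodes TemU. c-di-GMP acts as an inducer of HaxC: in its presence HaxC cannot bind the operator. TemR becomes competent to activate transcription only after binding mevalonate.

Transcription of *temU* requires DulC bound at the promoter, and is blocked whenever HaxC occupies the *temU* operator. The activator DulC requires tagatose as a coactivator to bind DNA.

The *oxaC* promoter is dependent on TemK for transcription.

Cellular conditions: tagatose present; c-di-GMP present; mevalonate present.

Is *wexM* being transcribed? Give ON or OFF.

OFF

Tagatose is present, so DulC is active.
c-di-GMP is present, so HaxC is inactive.
No repressor is bound and DulC is active, so *temU* is transcribed.
So TemU is produced and active.
Mevalonate is present, so TemR is active.
With repressor TemU bound, *jalH* is not transcribed.
So JalH is not produced.
With no repressor bound, *temK* is transcribed.
So TemK is produced and active.
No repressor is bound and TemK is active, so *oxaC* is transcribed.
So OxaC is produced and active.
With repressor OxaC bound, *wexM* is not transcribed.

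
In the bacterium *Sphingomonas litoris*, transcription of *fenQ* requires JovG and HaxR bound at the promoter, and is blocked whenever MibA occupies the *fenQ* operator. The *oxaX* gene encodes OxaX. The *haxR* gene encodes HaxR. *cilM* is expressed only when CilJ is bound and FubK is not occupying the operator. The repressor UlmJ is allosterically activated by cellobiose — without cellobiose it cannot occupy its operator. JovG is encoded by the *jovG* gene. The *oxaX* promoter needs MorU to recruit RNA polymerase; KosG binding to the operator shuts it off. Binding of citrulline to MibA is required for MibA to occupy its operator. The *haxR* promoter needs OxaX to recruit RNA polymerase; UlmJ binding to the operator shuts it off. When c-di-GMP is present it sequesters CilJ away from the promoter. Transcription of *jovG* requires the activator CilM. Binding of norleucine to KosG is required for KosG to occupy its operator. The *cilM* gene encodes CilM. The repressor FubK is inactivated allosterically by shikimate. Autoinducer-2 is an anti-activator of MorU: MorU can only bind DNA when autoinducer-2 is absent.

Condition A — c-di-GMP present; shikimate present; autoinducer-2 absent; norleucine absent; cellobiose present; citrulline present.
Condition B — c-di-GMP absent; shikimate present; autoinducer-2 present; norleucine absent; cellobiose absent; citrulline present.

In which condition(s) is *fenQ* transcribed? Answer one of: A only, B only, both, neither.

Condition A:
c-di-GMP is present, so CilJ is inactive.
Shikimate is present, so FubK is inactive.
Required activator CilJ is absent, so *cilM* is not transcribed.
So CilM is not produced.
Required activator CilM is absent, so *jovG* is not transcribed.
So JovG is not produced.
Autoinducer-2 is absent, so MorU is active.
Norleucine is absent, so KosG is inactive.
No repressor is bound and MorU is active, so *oxaX* is transcribed.
So OxaX is produced and active.
Cellobiose is present, so UlmJ is active.
With repressor UlmJ bound, *haxR* is not transcribed.
So HaxR is not produced.
Citrulline is present, so MibA is active.
With repressor MibA bound, *fenQ* is not transcribed.
→ *fenQ* is OFF in A.
Condition B:
c-di-GMP is absent, so CilJ is active.
Shikimate is present, so FubK is inactive.
No repressor is bound and CilJ is active, so *cilM* is transcribed.
So CilM is produced and active.
No repressor is bound and CilM is active, so *jovG* is transcribed.
So JovG is produced and active.
Autoinducer-2 is present, so MorU is inactive.
Norleucine is absent, so KosG is inactive.
Required activator MorU is absent, so *oxaX* is not transcribed.
So OxaX is not produced.
Cellobiose is absent, so UlmJ is inactive.
Required activator OxaX is absent, so *haxR* is not transcribed.
So HaxR is not produced.
Citrulline is present, so MibA is active.
With repressor MibA bound, *fenQ* is not transcribed.
→ *fenQ* is OFF in B.

neither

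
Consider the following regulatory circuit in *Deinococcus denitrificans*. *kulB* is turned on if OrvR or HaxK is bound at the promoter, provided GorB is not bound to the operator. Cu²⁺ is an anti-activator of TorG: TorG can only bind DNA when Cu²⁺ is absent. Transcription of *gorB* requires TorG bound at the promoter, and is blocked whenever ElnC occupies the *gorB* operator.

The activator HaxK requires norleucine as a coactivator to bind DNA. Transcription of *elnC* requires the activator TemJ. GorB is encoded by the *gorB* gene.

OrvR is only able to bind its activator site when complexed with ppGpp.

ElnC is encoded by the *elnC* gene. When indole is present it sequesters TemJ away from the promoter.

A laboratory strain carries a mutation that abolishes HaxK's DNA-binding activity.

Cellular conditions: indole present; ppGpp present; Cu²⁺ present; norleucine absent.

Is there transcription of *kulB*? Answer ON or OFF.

ON

ppGpp is present, so OrvR is active.
HaxK is non-functional in this strain, so it has no effect.
Indole is present, so TemJ is inactive.
Required activator TemJ is absent, so *elnC* is not transcribed.
So ElnC is not produced.
Cu²⁺ is present, so TorG is inactive.
Required activator TorG is absent, so *gorB* is not transcribed.
So GorB is not produced.
Activator OrvR is present, so *kulB* is transcribed.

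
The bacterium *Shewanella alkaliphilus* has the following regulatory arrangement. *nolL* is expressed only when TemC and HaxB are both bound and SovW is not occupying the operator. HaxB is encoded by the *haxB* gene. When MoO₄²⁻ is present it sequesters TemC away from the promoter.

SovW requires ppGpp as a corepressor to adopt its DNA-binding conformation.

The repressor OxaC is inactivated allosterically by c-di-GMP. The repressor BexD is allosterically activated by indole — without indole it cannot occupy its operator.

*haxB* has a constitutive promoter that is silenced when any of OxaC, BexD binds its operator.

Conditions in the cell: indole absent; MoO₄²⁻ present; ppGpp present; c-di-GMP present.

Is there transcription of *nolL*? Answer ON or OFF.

OFF

MoO₄²⁻ is present, so TemC is inactive.
c-di-GMP is present, so OxaC is inactive.
Indole is absent, so BexD is inactive.
With no repressor bound, *haxB* is transcribed.
So HaxB is produced and active.
ppGpp is present, so SovW is active.
With repressor SovW bound, *nolL* is not transcribed.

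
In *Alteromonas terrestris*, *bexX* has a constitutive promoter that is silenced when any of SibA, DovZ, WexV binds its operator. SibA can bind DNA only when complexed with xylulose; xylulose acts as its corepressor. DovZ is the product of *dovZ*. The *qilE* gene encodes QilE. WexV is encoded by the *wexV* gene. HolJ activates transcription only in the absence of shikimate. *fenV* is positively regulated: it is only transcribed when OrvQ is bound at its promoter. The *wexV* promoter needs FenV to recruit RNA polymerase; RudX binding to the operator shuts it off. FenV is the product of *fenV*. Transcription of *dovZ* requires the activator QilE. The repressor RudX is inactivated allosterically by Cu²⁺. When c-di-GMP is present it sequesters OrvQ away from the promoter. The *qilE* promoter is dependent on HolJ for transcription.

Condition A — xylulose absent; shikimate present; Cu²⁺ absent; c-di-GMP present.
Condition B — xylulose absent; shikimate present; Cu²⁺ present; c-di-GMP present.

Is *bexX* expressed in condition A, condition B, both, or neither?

both

Condition A:
Xylulose is absent, so SibA is inactive.
Shikimate is present, so HolJ is inactive.
Required activator HolJ is absent, so *qilE* is not transcribed.
So QilE is not produced.
Required activator QilE is absent, so *dovZ* is not transcribed.
So DovZ is not produced.
Cu²⁺ is absent, so RudX is active.
c-di-GMP is present, so OrvQ is inactive.
Required activator OrvQ is absent, so *fenV* is not transcribed.
So FenV is not produced.
With repressor RudX bound, *wexV* is not transcribed.
So WexV is not produced.
With no repressor bound, *bexX* is transcribed.
→ *bexX* is ON in A.
Condition B:
Xylulose is absent, so SibA is inactive.
Shikimate is present, so HolJ is inactive.
Required activator HolJ is absent, so *qilE* is not transcribed.
So QilE is not produced.
Required activator QilE is absent, so *dovZ* is not transcribed.
So DovZ is not produced.
Cu²⁺ is present, so RudX is inactive.
c-di-GMP is present, so OrvQ is inactive.
Required activator OrvQ is absent, so *fenV* is not transcribed.
So FenV is not produced.
Required activator FenV is absent, so *wexV* is not transcribed.
So WexV is not produced.
With no repressor bound, *bexX* is transcribed.
→ *bexX* is ON in B.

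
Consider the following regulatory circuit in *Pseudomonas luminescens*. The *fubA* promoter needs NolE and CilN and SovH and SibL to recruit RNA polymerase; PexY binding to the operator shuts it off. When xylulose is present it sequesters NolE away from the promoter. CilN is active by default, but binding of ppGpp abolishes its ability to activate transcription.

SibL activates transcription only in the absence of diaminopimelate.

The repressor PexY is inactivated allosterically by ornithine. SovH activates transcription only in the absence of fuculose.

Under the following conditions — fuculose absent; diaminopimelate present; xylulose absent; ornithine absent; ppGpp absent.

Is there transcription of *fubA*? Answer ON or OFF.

OFF

Ornithine is absent, so PexY is active.
Xylulose is absent, so NolE is active.
ppGpp is absent, so CilN is active.
Fuculose is absent, so SovH is active.
Diaminopimelate is present, so SibL is inactive.
With repressor PexY bound, *fubA* is not transcribed.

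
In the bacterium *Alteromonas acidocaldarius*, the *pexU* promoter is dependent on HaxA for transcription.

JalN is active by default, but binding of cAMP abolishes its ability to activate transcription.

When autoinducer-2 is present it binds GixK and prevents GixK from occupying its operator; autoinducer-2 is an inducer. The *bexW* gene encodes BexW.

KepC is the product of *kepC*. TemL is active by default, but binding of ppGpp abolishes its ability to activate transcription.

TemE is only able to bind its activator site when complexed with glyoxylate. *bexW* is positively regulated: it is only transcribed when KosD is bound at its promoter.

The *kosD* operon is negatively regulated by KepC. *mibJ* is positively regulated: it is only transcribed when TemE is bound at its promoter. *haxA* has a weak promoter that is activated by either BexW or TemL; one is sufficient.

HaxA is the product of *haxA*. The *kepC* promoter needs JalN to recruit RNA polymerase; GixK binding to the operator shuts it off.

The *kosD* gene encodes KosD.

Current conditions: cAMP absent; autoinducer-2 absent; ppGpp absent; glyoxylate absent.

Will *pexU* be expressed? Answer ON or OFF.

ON

Autoinducer-2 is absent, so GixK is active.
cAMP is absent, so JalN is active.
With repressor GixK bound, *kepC* is not transcribed.
So KepC is not produced.
With no repressor bound, *kosD* is transcribed.
So KosD is produced and active.
No repressor is bound and KosD is active, so *bexW* is transcribed.
So BexW is produced and active.
ppGpp is absent, so TemL is active.
Activator BexW is present, so *haxA* is transcribed.
So HaxA is produced and active.
No repressor is bound and HaxA is active, so *pexU* is transcribed.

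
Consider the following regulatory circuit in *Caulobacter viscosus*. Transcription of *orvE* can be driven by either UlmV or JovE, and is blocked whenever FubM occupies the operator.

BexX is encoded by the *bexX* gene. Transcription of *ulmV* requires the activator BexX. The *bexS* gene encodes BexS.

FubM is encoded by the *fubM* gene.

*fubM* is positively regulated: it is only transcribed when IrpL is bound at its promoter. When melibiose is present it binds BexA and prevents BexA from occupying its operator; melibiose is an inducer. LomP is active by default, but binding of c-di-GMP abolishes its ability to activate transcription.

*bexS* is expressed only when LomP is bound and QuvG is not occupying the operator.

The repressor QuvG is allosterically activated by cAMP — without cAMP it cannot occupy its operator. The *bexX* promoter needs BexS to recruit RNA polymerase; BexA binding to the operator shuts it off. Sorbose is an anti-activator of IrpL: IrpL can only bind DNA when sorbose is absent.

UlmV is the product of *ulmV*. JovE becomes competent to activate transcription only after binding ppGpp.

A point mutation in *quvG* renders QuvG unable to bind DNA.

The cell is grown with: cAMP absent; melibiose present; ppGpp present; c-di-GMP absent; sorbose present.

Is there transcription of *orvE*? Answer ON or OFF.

c-di-GMP is absent, so LomP is active.
QuvG is non-functional in this strain, so it has no effect.
No repressor is bound and LomP is active, so *bexS* is transcribed.
So BexS is produced and active.
Melibiose is present, so BexA is inactive.
No repressor is bound and BexS is active, so *bexX* is transcribed.
So BexX is produced and active.
No repressor is bound and BexX is active, so *ulmV* is transcribed.
So UlmV is produced and active.
ppGpp is present, so JovE is active.
Sorbose is present, so IrpL is inactive.
Required activator IrpL is absent, so *fubM* is not transcribed.
So FubM is not produced.
Activator UlmV is present, so *orvE* is transcribed.

ON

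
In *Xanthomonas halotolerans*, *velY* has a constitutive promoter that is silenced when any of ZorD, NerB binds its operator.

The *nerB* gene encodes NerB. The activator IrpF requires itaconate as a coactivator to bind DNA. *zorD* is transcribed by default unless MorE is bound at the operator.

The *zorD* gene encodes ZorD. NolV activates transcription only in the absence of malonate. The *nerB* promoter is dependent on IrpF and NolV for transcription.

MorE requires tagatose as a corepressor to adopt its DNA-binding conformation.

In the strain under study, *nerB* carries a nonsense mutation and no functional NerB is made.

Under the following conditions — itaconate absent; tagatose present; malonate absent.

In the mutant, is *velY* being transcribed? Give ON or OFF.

Tagatose is present, so MorE is active.
With repressor MorE bound, *zorD* is not transcribed.
So ZorD is not produced.
NerB is non-functional in this strain, so it has no effect.
With no repressor bound, *velY* is transcribed.

ON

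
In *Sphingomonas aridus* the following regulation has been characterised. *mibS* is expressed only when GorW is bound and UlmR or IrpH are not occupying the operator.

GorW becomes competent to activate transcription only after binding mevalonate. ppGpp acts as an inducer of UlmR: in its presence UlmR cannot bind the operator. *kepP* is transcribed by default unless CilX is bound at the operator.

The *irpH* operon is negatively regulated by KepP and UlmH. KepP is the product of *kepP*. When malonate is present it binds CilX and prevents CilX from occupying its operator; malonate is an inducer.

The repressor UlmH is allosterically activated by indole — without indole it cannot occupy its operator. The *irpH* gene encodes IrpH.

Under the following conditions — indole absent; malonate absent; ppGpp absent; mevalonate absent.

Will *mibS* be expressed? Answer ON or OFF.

OFF

Mevalonate is absent, so GorW is inactive.
ppGpp is absent, so UlmR is active.
Malonate is absent, so CilX is active.
With repressor CilX bound, *kepP* is not transcribed.
So KepP is not produced.
Indole is absent, so UlmH is inactive.
With no repressor bound, *irpH* is transcribed.
So IrpH is produced and active.
With repressor UlmR bound, *mibS* is not transcribed.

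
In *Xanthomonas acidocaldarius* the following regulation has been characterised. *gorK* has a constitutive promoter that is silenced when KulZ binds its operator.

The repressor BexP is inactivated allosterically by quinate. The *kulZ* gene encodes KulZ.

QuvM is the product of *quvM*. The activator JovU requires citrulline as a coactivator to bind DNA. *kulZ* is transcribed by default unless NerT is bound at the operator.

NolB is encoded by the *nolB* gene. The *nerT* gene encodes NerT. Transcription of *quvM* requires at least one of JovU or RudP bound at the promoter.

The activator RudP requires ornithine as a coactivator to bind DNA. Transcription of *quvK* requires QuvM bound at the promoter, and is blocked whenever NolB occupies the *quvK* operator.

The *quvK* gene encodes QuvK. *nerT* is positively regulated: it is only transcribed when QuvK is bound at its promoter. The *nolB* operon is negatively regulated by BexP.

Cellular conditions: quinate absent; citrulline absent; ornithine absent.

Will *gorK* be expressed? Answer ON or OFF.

OFF

Citrulline is absent, so JovU is inactive.
Ornithine is absent, so RudP is inactive.
No activator is available at the *quvM* promoter, so *quvM* is not transcribed.
So QuvM is not produced.
Quinate is absent, so BexP is active.
With repressor BexP bound, *nolB* is not transcribed.
So NolB is not produced.
Required activator QuvM is absent, so *quvK* is not transcribed.
So QuvK is not produced.
Required activator QuvK is absent, so *nerT* is not transcribed.
So NerT is not produced.
With no repressor bound, *kulZ* is transcribed.
So KulZ is produced and active.
With repressor KulZ bound, *gorK* is not transcribed.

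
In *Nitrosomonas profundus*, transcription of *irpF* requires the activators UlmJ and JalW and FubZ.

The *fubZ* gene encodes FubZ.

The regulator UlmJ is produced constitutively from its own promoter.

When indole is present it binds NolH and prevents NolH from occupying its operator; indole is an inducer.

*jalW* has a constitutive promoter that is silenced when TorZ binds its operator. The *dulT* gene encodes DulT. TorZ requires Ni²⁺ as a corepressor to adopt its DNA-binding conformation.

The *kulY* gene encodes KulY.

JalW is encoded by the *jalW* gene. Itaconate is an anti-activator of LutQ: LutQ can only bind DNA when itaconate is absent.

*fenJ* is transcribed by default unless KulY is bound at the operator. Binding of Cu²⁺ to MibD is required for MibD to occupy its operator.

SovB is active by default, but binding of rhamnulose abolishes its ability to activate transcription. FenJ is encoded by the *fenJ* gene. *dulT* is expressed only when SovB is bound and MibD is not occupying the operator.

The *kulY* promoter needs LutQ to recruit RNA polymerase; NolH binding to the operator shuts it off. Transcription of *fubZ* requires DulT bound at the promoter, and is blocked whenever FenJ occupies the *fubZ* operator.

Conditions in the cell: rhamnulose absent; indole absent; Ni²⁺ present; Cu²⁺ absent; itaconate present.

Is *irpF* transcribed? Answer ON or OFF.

UlmJ is produced constitutively and is active.
Ni²⁺ is present, so TorZ is active.
With repressor TorZ bound, *jalW* is not transcribed.
So JalW is not produced.
Rhamnulose is absent, so SovB is active.
Cu²⁺ is absent, so MibD is inactive.
No repressor is bound and SovB is active, so *dulT* is transcribed.
So DulT is produced and active.
Itaconate is present, so LutQ is inactive.
Indole is absent, so NolH is active.
With repressor NolH bound, *kulY* is not transcribed.
So KulY is not produced.
With no repressor bound, *fenJ* is transcribed.
So FenJ is produced and active.
With repressor FenJ bound, *fubZ* is not transcribed.
So FubZ is not produced.
Required activator JalW is absent, so *irpF* is not transcribed.

OFF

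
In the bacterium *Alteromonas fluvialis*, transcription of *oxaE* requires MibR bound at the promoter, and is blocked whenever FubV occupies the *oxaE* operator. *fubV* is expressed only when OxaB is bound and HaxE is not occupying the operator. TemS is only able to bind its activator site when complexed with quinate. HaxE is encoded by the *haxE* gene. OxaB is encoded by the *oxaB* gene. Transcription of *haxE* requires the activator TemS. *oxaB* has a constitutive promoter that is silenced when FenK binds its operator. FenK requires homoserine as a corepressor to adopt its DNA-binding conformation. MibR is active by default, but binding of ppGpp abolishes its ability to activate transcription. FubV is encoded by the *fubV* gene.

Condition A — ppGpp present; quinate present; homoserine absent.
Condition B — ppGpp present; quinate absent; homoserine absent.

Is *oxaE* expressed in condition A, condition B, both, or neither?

Condition A:
ppGpp is present, so MibR is inactive.
Quinate is present, so TemS is active.
No repressor is bound and TemS is active, so *haxE* is transcribed.
So HaxE is produced and active.
Homoserine is absent, so FenK is inactive.
With no repressor bound, *oxaB* is transcribed.
So OxaB is produced and active.
With repressor HaxE bound, *fubV* is not transcribed.
So FubV is not produced.
Required activator MibR is absent, so *oxaE* is not transcribed.
→ *oxaE* is OFF in A.
Condition B:
ppGpp is present, so MibR is inactive.
Quinate is absent, so TemS is inactive.
Required activator TemS is absent, so *haxE* is not transcribed.
So HaxE is not produced.
Homoserine is absent, so FenK is inactive.
With no repressor bound, *oxaB* is transcribed.
So OxaB is produced and active.
No repressor is bound and OxaB is active, so *fubV* is transcribed.
So FubV is produced and active.
With repressor FubV bound, *oxaE* is not transcribed.
→ *oxaE* is OFF in B.

neither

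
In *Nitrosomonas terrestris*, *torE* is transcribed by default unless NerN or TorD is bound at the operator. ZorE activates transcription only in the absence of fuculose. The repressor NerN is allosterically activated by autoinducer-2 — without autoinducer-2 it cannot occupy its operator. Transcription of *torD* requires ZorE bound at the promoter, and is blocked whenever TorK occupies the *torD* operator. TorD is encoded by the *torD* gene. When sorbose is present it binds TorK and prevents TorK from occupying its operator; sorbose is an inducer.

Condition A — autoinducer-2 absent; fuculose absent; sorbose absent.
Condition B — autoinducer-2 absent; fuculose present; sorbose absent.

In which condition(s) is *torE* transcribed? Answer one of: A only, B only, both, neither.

Condition A:
Autoinducer-2 is absent, so NerN is inactive.
Fuculose is absent, so ZorE is active.
Sorbose is absent, so TorK is active.
With repressor TorK bound, *torD* is not transcribed.
So TorD is not produced.
With no repressor bound, *torE* is transcribed.
→ *torE* is ON in A.
Condition B:
Autoinducer-2 is absent, so NerN is inactive.
Fuculose is present, so ZorE is inactive.
Sorbose is absent, so TorK is active.
With repressor TorK bound, *torD* is not transcribed.
So TorD is not produced.
With no repressor bound, *torE* is transcribed.
→ *torE* is ON in B.

both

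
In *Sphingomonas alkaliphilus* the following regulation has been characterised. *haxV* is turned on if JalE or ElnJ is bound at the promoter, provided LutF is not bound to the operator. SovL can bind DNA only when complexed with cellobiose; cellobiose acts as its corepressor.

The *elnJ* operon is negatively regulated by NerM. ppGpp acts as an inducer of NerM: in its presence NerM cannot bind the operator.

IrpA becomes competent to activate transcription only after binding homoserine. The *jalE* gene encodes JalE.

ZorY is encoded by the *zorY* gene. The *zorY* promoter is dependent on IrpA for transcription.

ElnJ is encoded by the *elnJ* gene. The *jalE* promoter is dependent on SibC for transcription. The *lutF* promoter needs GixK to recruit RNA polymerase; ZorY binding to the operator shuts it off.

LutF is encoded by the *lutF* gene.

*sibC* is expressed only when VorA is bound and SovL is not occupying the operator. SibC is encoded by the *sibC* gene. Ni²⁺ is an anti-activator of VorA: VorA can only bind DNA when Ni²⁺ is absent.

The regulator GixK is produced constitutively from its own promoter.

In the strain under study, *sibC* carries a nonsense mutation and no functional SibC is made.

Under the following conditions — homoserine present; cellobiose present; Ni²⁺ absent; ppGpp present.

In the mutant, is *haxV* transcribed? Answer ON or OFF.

ON

SibC is non-functional in this strain, so it has no effect.
Required activator SibC is absent, so *jalE* is not transcribed.
So JalE is not produced.
ppGpp is present, so NerM is inactive.
With no repressor bound, *elnJ* is transcribed.
So ElnJ is produced and active.
Homoserine is present, so IrpA is active.
No repressor is bound and IrpA is active, so *zorY* is transcribed.
So ZorY is produced and active.
GixK is produced constitutively and is active.
With repressor ZorY bound, *lutF* is not transcribed.
So LutF is not produced.
Activator ElnJ is present, so *haxV* is transcribed.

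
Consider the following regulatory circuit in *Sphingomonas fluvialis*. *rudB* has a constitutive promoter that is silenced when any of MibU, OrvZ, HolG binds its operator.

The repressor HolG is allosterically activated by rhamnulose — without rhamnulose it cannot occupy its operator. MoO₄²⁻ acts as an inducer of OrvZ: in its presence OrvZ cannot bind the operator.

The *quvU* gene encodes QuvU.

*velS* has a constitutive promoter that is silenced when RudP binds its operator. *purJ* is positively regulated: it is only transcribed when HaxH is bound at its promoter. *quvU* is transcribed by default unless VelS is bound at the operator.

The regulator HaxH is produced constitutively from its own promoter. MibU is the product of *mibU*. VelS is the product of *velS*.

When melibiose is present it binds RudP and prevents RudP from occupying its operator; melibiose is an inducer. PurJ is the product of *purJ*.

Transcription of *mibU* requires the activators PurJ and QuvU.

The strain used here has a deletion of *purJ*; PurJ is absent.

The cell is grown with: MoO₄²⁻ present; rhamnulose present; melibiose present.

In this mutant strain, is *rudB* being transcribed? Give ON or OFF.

OFF

PurJ is non-functional in this strain, so it has no effect.
Melibiose is present, so RudP is inactive.
With no repressor bound, *velS* is transcribed.
So VelS is produced and active.
With repressor VelS bound, *quvU* is not transcribed.
So QuvU is not produced.
Required activator PurJ is absent, so *mibU* is not transcribed.
So MibU is not produced.
MoO₄²⁻ is present, so OrvZ is inactive.
Rhamnulose is present, so HolG is active.
With repressor HolG bound, *rudB* is not transcribed.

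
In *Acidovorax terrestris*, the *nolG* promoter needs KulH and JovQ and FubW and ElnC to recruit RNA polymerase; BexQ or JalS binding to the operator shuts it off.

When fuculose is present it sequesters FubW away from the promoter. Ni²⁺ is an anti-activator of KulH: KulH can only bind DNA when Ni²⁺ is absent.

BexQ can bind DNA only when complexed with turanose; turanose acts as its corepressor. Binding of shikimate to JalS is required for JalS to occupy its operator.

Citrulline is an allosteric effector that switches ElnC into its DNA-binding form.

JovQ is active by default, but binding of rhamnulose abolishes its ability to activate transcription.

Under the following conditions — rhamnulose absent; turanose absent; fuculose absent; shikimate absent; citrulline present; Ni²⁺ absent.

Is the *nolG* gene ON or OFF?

Ni²⁺ is absent, so KulH is active.
Rhamnulose is absent, so JovQ is active.
Turanose is absent, so BexQ is inactive.
Fuculose is absent, so FubW is active.
Citrulline is present, so ElnC is active.
Shikimate is absent, so JalS is inactive.
No repressor is bound and KulH and JovQ and FubW and ElnC are active, so *nolG* is transcribed.

ON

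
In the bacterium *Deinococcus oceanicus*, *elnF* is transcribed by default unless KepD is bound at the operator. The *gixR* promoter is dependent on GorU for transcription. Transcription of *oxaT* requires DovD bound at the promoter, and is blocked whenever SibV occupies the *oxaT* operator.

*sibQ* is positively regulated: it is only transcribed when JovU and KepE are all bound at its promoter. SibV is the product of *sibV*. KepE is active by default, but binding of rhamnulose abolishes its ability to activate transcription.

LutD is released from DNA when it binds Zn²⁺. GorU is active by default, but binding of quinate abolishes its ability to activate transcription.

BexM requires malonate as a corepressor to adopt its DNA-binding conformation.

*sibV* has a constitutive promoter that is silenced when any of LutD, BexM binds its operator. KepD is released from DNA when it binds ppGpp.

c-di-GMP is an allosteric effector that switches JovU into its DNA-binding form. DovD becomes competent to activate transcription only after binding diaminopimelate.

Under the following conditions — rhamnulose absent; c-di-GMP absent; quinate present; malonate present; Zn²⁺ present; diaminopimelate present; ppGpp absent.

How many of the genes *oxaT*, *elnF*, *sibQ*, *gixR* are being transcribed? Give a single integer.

Diaminopimelate is present, so DovD is active.
Zn²⁺ is present, so LutD is inactive.
Malonate is present, so BexM is active.
With repressor BexM bound, *sibV* is not transcribed.
So SibV is not produced.
No repressor is bound and DovD is active, so *oxaT* is transcribed.
→ *oxaT* is ON.
ppGpp is absent, so KepD is active.
With repressor KepD bound, *elnF* is not transcribed.
→ *elnF* is OFF.
c-di-GMP is absent, so JovU is inactive.
Rhamnulose is absent, so KepE is active.
Required activator JovU is absent, so *sibQ* is not transcribed.
→ *sibQ* is OFF.
Quinate is present, so GorU is inactive.
Required activator GorU is absent, so *gixR* is not transcribed.
→ *gixR* is OFF.
1 of the 4 genes is transcribed.

1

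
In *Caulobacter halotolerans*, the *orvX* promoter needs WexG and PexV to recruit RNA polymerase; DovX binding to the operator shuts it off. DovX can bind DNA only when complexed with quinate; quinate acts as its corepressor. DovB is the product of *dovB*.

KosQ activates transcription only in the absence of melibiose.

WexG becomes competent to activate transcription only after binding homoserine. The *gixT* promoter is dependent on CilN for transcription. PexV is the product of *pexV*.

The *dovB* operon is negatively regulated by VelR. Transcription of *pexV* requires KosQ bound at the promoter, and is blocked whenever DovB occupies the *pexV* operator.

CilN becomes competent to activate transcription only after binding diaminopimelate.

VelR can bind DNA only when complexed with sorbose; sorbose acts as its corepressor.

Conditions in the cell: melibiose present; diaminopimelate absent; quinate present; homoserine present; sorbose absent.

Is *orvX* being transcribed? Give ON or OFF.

OFF

Homoserine is present, so WexG is active.
Sorbose is absent, so VelR is inactive.
With no repressor bound, *dovB* is transcribed.
So DovB is produced and active.
Melibiose is present, so KosQ is inactive.
With repressor DovB bound, *pexV* is not transcribed.
So PexV is not produced.
Quinate is present, so DovX is active.
With repressor DovX bound, *orvX* is not transcribed.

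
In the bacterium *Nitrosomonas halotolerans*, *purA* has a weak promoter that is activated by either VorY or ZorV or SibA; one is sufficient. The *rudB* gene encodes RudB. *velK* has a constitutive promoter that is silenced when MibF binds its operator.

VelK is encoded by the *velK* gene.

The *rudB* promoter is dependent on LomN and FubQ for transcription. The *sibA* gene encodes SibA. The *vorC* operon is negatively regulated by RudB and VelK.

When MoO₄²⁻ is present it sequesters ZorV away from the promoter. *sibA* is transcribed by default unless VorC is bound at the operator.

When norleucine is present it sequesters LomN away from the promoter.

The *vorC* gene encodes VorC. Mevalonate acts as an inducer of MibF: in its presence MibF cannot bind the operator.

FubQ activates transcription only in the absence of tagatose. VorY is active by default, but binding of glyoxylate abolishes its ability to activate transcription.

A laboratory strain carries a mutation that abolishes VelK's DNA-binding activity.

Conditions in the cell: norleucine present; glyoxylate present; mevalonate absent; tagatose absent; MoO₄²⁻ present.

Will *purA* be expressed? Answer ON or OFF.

OFF

Glyoxylate is present, so VorY is inactive.
MoO₄²⁻ is present, so ZorV is inactive.
Norleucine is present, so LomN is inactive.
Tagatose is absent, so FubQ is active.
Required activator LomN is absent, so *rudB* is not transcribed.
So RudB is not produced.
VelK is non-functional in this strain, so it has no effect.
With no repressor bound, *vorC* is transcribed.
So VorC is produced and active.
With repressor VorC bound, *sibA* is not transcribed.
So SibA is not produced.
No activator is available at the *purA* promoter, so *purA* is not transcribed.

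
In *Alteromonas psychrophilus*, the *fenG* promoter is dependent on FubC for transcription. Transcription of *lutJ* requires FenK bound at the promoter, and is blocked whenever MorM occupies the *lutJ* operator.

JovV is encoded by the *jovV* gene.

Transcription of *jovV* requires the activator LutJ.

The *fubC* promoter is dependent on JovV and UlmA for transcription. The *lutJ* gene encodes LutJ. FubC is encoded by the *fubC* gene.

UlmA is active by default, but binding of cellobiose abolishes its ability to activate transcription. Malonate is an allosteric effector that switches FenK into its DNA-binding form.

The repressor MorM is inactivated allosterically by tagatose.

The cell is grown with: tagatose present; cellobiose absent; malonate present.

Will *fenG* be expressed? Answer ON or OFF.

Tagatose is present, so MorM is inactive.
Malonate is present, so FenK is active.
No repressor is bound and FenK is active, so *lutJ* is transcribed.
So LutJ is produced and active.
No repressor is bound and LutJ is active, so *jovV* is transcribed.
So JovV is produced and active.
Cellobiose is absent, so UlmA is active.
No repressor is bound and JovV and UlmA are active, so *fubC* is transcribed.
So FubC is produced and active.
No repressor is bound and FubC is active, so *fenG* is transcribed.

ON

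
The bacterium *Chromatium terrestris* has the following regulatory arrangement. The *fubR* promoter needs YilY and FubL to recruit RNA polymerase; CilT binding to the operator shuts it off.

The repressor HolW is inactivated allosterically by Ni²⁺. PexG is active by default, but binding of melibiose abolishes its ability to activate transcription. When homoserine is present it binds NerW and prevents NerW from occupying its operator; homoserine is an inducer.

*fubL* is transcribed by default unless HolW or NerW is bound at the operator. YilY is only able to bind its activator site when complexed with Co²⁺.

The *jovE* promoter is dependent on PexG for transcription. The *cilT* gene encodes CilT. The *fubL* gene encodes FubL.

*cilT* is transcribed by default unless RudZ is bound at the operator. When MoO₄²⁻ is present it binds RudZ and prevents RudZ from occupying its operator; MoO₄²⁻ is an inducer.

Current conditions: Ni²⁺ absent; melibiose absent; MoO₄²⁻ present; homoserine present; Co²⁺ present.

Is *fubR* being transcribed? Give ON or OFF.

OFF

Co²⁺ is present, so YilY is active.
Ni²⁺ is absent, so HolW is active.
Homoserine is present, so NerW is inactive.
With repressor HolW bound, *fubL* is not transcribed.
So FubL is not produced.
MoO₄²⁻ is present, so RudZ is inactive.
With no repressor bound, *cilT* is transcribed.
So CilT is produced and active.
With repressor CilT bound, *fubR* is not transcribed.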